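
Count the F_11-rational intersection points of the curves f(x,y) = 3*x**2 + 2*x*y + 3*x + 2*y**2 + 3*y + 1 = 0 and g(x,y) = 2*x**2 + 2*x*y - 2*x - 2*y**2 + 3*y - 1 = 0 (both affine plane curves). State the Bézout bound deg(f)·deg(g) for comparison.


Common zeros: {(6, 7)}; count = 1; Bézout bound = 4.

deg(f) = 2, deg(g) = 2, so Bézout bound = 4.
Scan x ∈ F_11. For each x, list the y ∈ F_11 with f(x, y) ≡ 0 and those with g(x, y) ≡ 0 (mod 11); the common zeros in that column are the intersection.
  x = 0: f ≡ 0 at y ∈ {5, 10}; g ≡ 0 at y ∈ {1, 6}; common: ∅.
  x = 1: f ≡ 0 at y ∈ ∅; g ≡ 0 at y ∈ ∅; common: ∅.
  x = 2: f ≡ 0 at y ∈ ∅; g ≡ 0 at y ∈ ∅; common: ∅.
  x = 3: f ≡ 0 at y ∈ {5, 7}; g ≡ 0 at y ∈ {0, 10}; common: ∅.
  x = 4: f ≡ 0 at y ∈ ∅; g ≡ 0 at y ∈ ∅; common: ∅.
  x = 5: f ≡ 0 at y ∈ ∅; g ≡ 0 at y ∈ ∅; common: ∅.
  x = 6: f ≡ 0 at y ∈ {2, 7}; g ≡ 0 at y ∈ {6, 7}; common: {7}.
  x = 7: f ≡ 0 at y ∈ {9, 10}; g ≡ 0 at y ∈ ∅; common: ∅.
  x = 8: f ≡ 0 at y ∈ {9}; g ≡ 0 at y ∈ ∅; common: ∅.
  x = 9: f ≡ 0 at y ∈ {3}; g ≡ 0 at y ∈ {0, 5}; common: ∅.
  x = 10: f ≡ 0 at y ∈ {2, 3}; g ≡ 0 at y ∈ {7, 10}; common: ∅.
Collecting: common zeros = {(6, 7)}, so the count is 1.
Comparison with the Bézout bound: 1 ≤ 4 = deg(f)·deg(g), as expected for curves with no common component (the affine F_11-count falls short of the bound because intersections may lie at infinity, over extension fields, or carry multiplicity).


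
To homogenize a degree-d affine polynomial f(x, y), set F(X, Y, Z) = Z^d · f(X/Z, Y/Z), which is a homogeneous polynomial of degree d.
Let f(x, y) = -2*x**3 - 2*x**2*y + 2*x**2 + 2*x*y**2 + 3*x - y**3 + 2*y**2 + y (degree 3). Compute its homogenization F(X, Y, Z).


F(X, Y, Z) = -2*X**3 - 2*X**2*Y + 2*X**2*Z + 2*X*Y**2 + 3*X*Z**2 - Y**3 + 2*Y**2*Z + Y*Z**2

deg(f) = 3.
Substitute x = X/Z, y = Y/Z into f, then multiply by Z^3.
  monomial -2·x^3·y^0 ↦ -2·X^3·Y^0·Z^0.
  monomial -2·x^2·y^1 ↦ -2·X^2·Y^1·Z^0.
  monomial 2·x^2·y^0 ↦ 2·X^2·Y^0·Z^1.
  monomial 2·x^1·y^2 ↦ 2·X^1·Y^2·Z^0.
  monomial 3·x^1·y^0 ↦ 3·X^1·Y^0·Z^2.
  monomial -1·x^0·y^3 ↦ -1·X^0·Y^3·Z^0.
  monomial 2·x^0·y^2 ↦ 2·X^0·Y^2·Z^1.
  monomial 1·x^0·y^1 ↦ 1·X^0·Y^1·Z^2.
Collecting: F(X, Y, Z) = -2*X**3 - 2*X**2*Y + 2*X**2*Z + 2*X*Y**2 + 3*X*Z**2 - Y**3 + 2*Y**2*Z + Y*Z**2.


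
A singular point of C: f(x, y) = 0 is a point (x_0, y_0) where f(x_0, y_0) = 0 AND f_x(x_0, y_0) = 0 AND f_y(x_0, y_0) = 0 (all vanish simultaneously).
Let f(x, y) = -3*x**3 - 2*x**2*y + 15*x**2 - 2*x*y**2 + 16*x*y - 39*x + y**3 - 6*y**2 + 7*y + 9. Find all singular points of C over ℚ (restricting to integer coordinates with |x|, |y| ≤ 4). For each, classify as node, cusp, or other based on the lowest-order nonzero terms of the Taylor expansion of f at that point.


Singular points: {(1, 3)}; classification: cusp.

Compute partial derivatives:
  f_x = -9*x**2 - 4*x*y + 30*x - 2*y**2 + 16*y - 39.
  f_y = -2*x**2 - 4*x*y + 16*x + 3*y**2 - 12*y + 7.
Scan x_0 ∈ {−4, ..., 4}. For each x_0, f_y(x_0, y) is a polynomial in y; find its integer roots y ∈ {−4, ..., 4}, then test f_x and f at those candidates.
  x = -4: f_y(-4, y) = 3*y**2 + 4*y - 89; no integer root y with |y| ≤ 4.
  x = -3: f_y(-3, y) = 3*y**2 - 59; no integer root y with |y| ≤ 4.
  x = -2: f_y(-2, y) = 3*y**2 - 4*y - 33; no integer root y with |y| ≤ 4.
  x = -1: f_y(-1, y) = 3*y**2 - 8*y - 11; vanishes at y ∈ {-1}. (-1, -1): f_x = -100 ≠ 0.
  x = 0: f_y(0, y) = 3*y**2 - 12*y + 7; no integer root y with |y| ≤ 4.
  x = 1: f_y(1, y) = 3*y**2 - 16*y + 21; vanishes at y ∈ {3}. (1, 3): f_x = 0, f = 0 — SINGULAR.
  x = 2: f_y(2, y) = 3*y**2 - 20*y + 31; no integer root y with |y| ≤ 4.
  x = 3: f_y(3, y) = 3*y**2 - 24*y + 37; no integer root y with |y| ≤ 4.
  x = 4: f_y(4, y) = 3*y**2 - 28*y + 39; no integer root y with |y| ≤ 4.
Only singular point on the grid: (1, 3).
Classify: substitute x = 1 + u, y = 3 + v and expand: f = -3*u**3 - 2*u**2*v - 2*u*v**2 + v**3 + v**2.
No constant or linear terms (consistent with a singular point). Quadratic part: v**2. Cubic part: -3*u**3 - 2*u**2*v - 2*u*v**2 + v**3.
The quadratic part v**2 is a perfect square, so there is a single (double) tangent line v = 0, i.e. y = 3. Restricting the cubic part to that line (v = 0) leaves -3*u**3 ≠ 0, so f is not divisible by v and the branch is v² ≈ 3*u**3 to lowest order — this is a cusp.
Classification: cusp.


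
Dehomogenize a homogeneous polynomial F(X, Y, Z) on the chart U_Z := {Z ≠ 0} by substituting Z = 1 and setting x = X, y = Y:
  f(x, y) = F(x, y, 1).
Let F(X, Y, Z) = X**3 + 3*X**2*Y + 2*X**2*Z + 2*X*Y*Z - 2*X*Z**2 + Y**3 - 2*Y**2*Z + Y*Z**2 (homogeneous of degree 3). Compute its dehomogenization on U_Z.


f(x, y) = x**3 + 3*x**2*y + 2*x**2 + 2*x*y - 2*x + y**3 - 2*y**2 + y

On U_Z we set Z = 1. Each monomial c·X^i·Y^j·Z^k in F becomes c·x^i·y^j·1^k = c·x^i·y^j.
Substituting Z = 1: F(X, Y, 1) = x**3 + 3*x**2*y + 2*x**2 + 2*x*y - 2*x + y**3 - 2*y**2 + y.
Note: deg(f) ≤ deg(F) = 3; strict inequality happens when F is divisible by Z (lost terms).


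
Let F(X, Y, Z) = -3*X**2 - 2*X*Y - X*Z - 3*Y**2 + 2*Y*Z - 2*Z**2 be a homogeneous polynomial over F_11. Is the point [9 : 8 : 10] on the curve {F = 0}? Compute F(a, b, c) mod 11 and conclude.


F(9,8,10) ≡ 6 (mod 11); P is NOT on the curve.

Evaluate F(9, 8, 10) term-by-term (mod 11).
  -3*X**2 ↦ -3·81·1·1 = -243
  -2*X*Y ↦ -2·9·8·1 = -144
  -X*Z ↦ -1·9·1·10 = -90
  -3*Y**2 ↦ -3·1·64·1 = -192
  2*Y*Z ↦ 2·1·8·10 = 160
  -2*Z**2 ↦ -2·1·1·100 = -200
Sum: F(9, 8, 10) = (-243) + (-144) + (-90) + (-192) + (160) + (-200) = -709.
Reducing mod 11: -709 ≡ 6 (mod 11).
Since F(a, b, c) ≡ 6 ≠ 0 (mod 11), P does NOT lie on the curve.


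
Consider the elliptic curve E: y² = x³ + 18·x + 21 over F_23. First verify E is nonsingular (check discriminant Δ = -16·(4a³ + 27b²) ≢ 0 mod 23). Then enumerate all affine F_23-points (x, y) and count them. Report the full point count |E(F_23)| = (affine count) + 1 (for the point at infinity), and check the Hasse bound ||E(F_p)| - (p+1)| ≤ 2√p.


Affine points = {(5, 11), (5, 12), (6, 0), (11, 3), (11, 20), (14, 2), (14, 21), (15, 3), (15, 20), (16, 9), (16, 14), (18, 6), (18, 17), (19, 0), (20, 3), (20, 20), (21, 0), (22, 5), (22, 18)}; affine count = 19; |E(F_23)| = 20.

Discriminant check: Δ ∝ 4a³ + 27b² = 4·18³ + 27·21² = 4·5832 + 27·441 ≡ 22 (mod 23). Nonzero ⇒ E is nonsingular.
For each x ∈ F_23, compute rhs = x³ + 18·x + 21 mod 23, then count y ∈ F_23 with y² ≡ rhs.
  x = 0: rhs = 21, matching y values: none (0 points).
  x = 1: rhs = 17, matching y values: none (0 points).
  x = 2: rhs = 19, matching y values: none (0 points).
  x = 3: rhs = 10, matching y values: none (0 points).
  x = 4: rhs = 19, matching y values: none (0 points).
  x = 5: rhs = 6, matching y values: 11, 12 (2 points).
  x = 6: rhs = 0, matching y values: 0 (1 points).
  x = 7: rhs = 7, matching y values: none (0 points).
  x = 8: rhs = 10, matching y values: none (0 points).
  x = 9: rhs = 15, matching y values: none (0 points).
  x = 10: rhs = 5, matching y values: none (0 points).
  x = 11: rhs = 9, matching y values: 3, 20 (2 points).
  x = 12: rhs = 10, matching y values: none (0 points).
  x = 13: rhs = 14, matching y values: none (0 points).
  x = 14: rhs = 4, matching y values: 2, 21 (2 points).
  x = 15: rhs = 9, matching y values: 3, 20 (2 points).
  x = 16: rhs = 12, matching y values: 9, 14 (2 points).
  x = 17: rhs = 19, matching y values: none (0 points).
  x = 18: rhs = 13, matching y values: 6, 17 (2 points).
  x = 19: rhs = 0, matching y values: 0 (1 points).
  x = 20: rhs = 9, matching y values: 3, 20 (2 points).
  x = 21: rhs = 0, matching y values: 0 (1 points).
  x = 22: rhs = 2, matching y values: 5, 18 (2 points).
Total affine count: 19.
Full point count |E(F_23)| = 19 + 1 = 20.
Hasse bound: |20 − (23+1)| = |-4| = 4 ≤ 2√23 ≈ 9.5917 ✓.


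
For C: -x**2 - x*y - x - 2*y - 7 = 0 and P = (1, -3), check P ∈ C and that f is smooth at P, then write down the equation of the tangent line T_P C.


Tangent line at P: -3*y - 9 = 0.

Step 1: f(1, -3) = 0, so P lies on C.
Step 2: partial derivatives
  f_x(x, y) = -2*x - y - 1, f_y(x, y) = -x - 2.
  f_x(P) = 0, f_y(P) = -3 (gradient nonzero, so P is smooth).
Step 3: tangent line at P: 0·(x − 1) + -3·(y − -3) = 0.
Expanding: -3*y - 9 = 0.


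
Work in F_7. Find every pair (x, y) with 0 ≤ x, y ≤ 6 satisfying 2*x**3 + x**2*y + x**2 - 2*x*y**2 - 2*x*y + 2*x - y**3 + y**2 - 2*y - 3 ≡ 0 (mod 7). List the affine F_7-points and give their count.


Affine F_7-points: {(2, 0), (2, 5), (2, 6), (4, 1), (4, 3), (5, 4), (6, 2)}; count = 7.

For each of the 49 pairs (x, y) ∈ F_7², evaluate f(x, y) mod 7. Record the zeros.
  x = 0: [0↦4, 1↦2, 2↦3, 3↦1, 4↦4, 5↦6, 6↦1]  zeros at y ∈ ∅
  x = 1: [0↦2, 1↦4, 2↦5, 3↦6, 4↦1, 5↦5, 6↦5]  zeros at y ∈ ∅
  x = 2: [0↦0, 1↦1, 2↦4, 3↦3, 4↦6, 5↦0, 6↦0]  zeros at y ∈ {0, 5, 6}
  x = 3: [0↦3, 1↦5, 2↦5, 3↦4, 4↦3, 5↦3, 6↦5]  zeros at y ∈ ∅
  x = 4: [0↦2, 1↦0, 2↦6, 3↦0, 4↦4, 5↦5, 6↦4]  zeros at y ∈ {1, 3}
  x = 5: [0↦2, 1↦5, 2↦5, 3↦3, 4↦0, 5↦4, 6↦2]  zeros at y ∈ {4}
  x = 6: [0↦1, 1↦4, 2↦0, 3↦4, 4↦3, 5↦5, 6↦4]  zeros at y ∈ {2}
Collecting zeros: affine points = {(2, 0), (2, 5), (2, 6), (4, 1), (4, 3), (5, 4), (6, 2)}.
Total count |C(F_7)_aff| = 7.


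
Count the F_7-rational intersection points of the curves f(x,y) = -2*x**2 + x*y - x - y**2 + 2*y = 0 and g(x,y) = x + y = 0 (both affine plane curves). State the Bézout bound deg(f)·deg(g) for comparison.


Common zeros: {(0, 0), (1, 6)}; count = 2; Bézout bound = 2.

deg(f) = 2, deg(g) = 1, so Bézout bound = 2.
Scan x ∈ F_7. For each x, list the y ∈ F_7 with f(x, y) ≡ 0 and those with g(x, y) ≡ 0 (mod 7); the common zeros in that column are the intersection.
  x = 0: f ≡ 0 at y ∈ {0, 2}; g ≡ 0 at y ∈ {0}; common: {0}.
  x = 1: f ≡ 0 at y ∈ {4, 6}; g ≡ 0 at y ∈ {6}; common: {6}.
  x = 2: f ≡ 0 at y ∈ {1, 3}; g ≡ 0 at y ∈ {5}; common: ∅.
  x = 3: f ≡ 0 at y ∈ {0, 5}; g ≡ 0 at y ∈ {4}; common: ∅.
  x = 4: f ≡ 0 at y ∈ {2, 4}; g ≡ 0 at y ∈ {3}; common: ∅.
  x = 5: f ≡ 0 at y ∈ {1, 6}; g ≡ 0 at y ∈ {2}; common: ∅.
  x = 6: f ≡ 0 at y ∈ {3, 5}; g ≡ 0 at y ∈ {1}; common: ∅.
Collecting: common zeros = {(0, 0), (1, 6)}, so the count is 2.
Comparison with the Bézout bound: 2 ≤ 2 = deg(f)·deg(g), as expected for curves with no common component (the bound is attained).


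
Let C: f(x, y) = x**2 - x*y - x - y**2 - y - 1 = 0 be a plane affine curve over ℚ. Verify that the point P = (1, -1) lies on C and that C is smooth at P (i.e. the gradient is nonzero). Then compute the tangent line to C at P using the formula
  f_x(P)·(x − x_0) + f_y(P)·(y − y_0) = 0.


Tangent line at P: 2*x - 2 = 0.

Step 1: f(1, -1) = 0, so P lies on C.
Step 2: partial derivatives
  f_x(x, y) = 2*x - y - 1, f_y(x, y) = -x - 2*y - 1.
  f_x(P) = 2, f_y(P) = 0 (gradient nonzero, so P is smooth).
Step 3: tangent line at P: 2·(x − 1) + 0·(y − -1) = 0.
Expanding: 2*x - 2 = 0.


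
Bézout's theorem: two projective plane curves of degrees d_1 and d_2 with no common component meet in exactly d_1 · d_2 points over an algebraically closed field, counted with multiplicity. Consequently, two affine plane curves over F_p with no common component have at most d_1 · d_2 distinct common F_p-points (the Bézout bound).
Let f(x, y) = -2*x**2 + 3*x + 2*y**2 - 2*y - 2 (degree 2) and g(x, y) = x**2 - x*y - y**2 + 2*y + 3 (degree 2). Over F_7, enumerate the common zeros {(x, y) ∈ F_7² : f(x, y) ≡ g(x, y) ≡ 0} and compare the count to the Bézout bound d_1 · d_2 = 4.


Common zeros: ∅; count = 0; Bézout bound = 4.

deg(f) = 2, deg(g) = 2, so Bézout bound = 4.
Scan x ∈ F_7. For each x, list the y ∈ F_7 with f(x, y) ≡ 0 and those with g(x, y) ≡ 0 (mod 7); the common zeros in that column are the intersection.
  x = 0: f ≡ 0 at y ∈ ∅; g ≡ 0 at y ∈ {3, 6}; common: ∅.
  x = 1: f ≡ 0 at y ∈ ∅; g ≡ 0 at y ∈ ∅; common: ∅.
  x = 2: f ≡ 0 at y ∈ {2, 6}; g ≡ 0 at y ∈ {0}; common: ∅.
  x = 3: f ≡ 0 at y ∈ {2, 6}; g ≡ 0 at y ∈ {3}; common: ∅.
  x = 4: f ≡ 0 at y ∈ ∅; g ≡ 0 at y ∈ ∅; common: ∅.
  x = 5: f ≡ 0 at y ∈ ∅; g ≡ 0 at y ∈ {0, 4}; common: ∅.
  x = 6: f ≡ 0 at y ∈ {0, 1}; g ≡ 0 at y ∈ {4, 6}; common: ∅.
Collecting: common zeros = ∅, so the count is 0.
Comparison with the Bézout bound: 0 ≤ 4 = deg(f)·deg(g), as expected for curves with no common component (the affine F_7-count falls short of the bound because intersections may lie at infinity, over extension fields, or carry multiplicity).


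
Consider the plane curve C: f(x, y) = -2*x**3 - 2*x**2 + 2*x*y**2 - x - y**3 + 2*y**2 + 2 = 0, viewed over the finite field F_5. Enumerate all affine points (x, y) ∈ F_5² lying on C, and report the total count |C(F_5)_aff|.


Affine F_5-points: {(0, 4), (1, 1), (1, 2), (4, 2)}; count = 4.

For each of the 25 pairs (x, y) ∈ F_5², evaluate f(x, y) mod 5. Record the zeros.
  x = 0: [0↦2, 1↦3, 2↦2, 3↦3, 4↦0]  zeros at y ∈ {4}
  x = 1: [0↦2, 1↦0, 2↦0, 3↦1, 4↦2]  zeros at y ∈ {1, 2}
  x = 2: [0↦1, 1↦1, 2↦2, 3↦3, 4↦3]  zeros at y ∈ ∅
  x = 3: [0↦2, 1↦4, 2↦1, 3↦2, 4↦1]  zeros at y ∈ ∅
  x = 4: [0↦3, 1↦2, 2↦0, 3↦1, 4↦4]  zeros at y ∈ {2}
Collecting zeros: affine points = {(0, 4), (1, 1), (1, 2), (4, 2)}.
Total count |C(F_5)_aff| = 4.


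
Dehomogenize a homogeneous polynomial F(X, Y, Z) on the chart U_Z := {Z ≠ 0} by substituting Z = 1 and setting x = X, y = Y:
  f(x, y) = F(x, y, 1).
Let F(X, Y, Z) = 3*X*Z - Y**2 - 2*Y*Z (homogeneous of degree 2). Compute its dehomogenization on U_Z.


f(x, y) = 3*x - y**2 - 2*y

On U_Z we set Z = 1. Each monomial c·X^i·Y^j·Z^k in F becomes c·x^i·y^j·1^k = c·x^i·y^j.
Substituting Z = 1: F(X, Y, 1) = 3*x - y**2 - 2*y.
Note: deg(f) ≤ deg(F) = 2; strict inequality happens when F is divisible by Z (lost terms).


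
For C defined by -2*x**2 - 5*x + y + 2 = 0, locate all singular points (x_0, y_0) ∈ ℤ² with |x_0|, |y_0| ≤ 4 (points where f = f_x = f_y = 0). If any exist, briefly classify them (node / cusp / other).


No singular points in the scanned grid; C is smooth there.

Compute partial derivatives:
  f_x = -4*x - 5.
  f_y = 1.
f_y = 1 is a nonzero constant, so f_y never vanishes: no point (x, y) can satisfy f = f_x = f_y = 0. In particular no (x, y) ∈ {−4, ..., 4}² is singular; the curve is smooth.


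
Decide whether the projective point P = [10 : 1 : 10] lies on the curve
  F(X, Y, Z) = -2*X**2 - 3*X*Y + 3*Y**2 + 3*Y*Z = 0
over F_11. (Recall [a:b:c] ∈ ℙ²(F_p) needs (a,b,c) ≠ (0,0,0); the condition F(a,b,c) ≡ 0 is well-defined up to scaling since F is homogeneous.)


F(10,1,10) ≡ 1 (mod 11); P is NOT on the curve.

Evaluate F(10, 1, 10) term-by-term (mod 11).
  -2*X**2 ↦ -2·100·1·1 = -200
  -3*X*Y ↦ -3·10·1·1 = -30
  3*Y**2 ↦ 3·1·1·1 = 3
  3*Y*Z ↦ 3·1·1·10 = 30
Sum: F(10, 1, 10) = (-200) + (-30) + (3) + (30) = -197.
Reducing mod 11: -197 ≡ 1 (mod 11).
Since F(a, b, c) ≡ 1 ≠ 0 (mod 11), P does NOT lie on the curve.


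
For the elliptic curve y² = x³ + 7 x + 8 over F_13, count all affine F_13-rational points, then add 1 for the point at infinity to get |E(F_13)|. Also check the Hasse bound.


Affine points = {(1, 4), (1, 9), (2, 2), (2, 11), (3, 2), (3, 11), (4, 3), (4, 10), (5, 5), (5, 8), (7, 6), (7, 7), (8, 2), (8, 11), (10, 5), (10, 8), (11, 5), (11, 8), (12, 0)}; affine count = 19; |E(F_13)| = 20.

Discriminant check: Δ ∝ 4a³ + 27b² = 4·7³ + 27·8² = 4·343 + 27·64 ≡ 6 (mod 13). Nonzero ⇒ E is nonsingular.
For each x ∈ F_13, compute rhs = x³ + 7·x + 8 mod 13, then count y ∈ F_13 with y² ≡ rhs.
  x = 0: rhs = 8, matching y values: none (0 points).
  x = 1: rhs = 3, matching y values: 4, 9 (2 points).
  x = 2: rhs = 4, matching y values: 2, 11 (2 points).
  x = 3: rhs = 4, matching y values: 2, 11 (2 points).
  x = 4: rhs = 9, matching y values: 3, 10 (2 points).
  x = 5: rhs = 12, matching y values: 5, 8 (2 points).
  x = 6: rhs = 6, matching y values: none (0 points).
  x = 7: rhs = 10, matching y values: 6, 7 (2 points).
  x = 8: rhs = 4, matching y values: 2, 11 (2 points).
  x = 9: rhs = 7, matching y values: none (0 points).
  x = 10: rhs = 12, matching y values: 5, 8 (2 points).
  x = 11: rhs = 12, matching y values: 5, 8 (2 points).
  x = 12: rhs = 0, matching y values: 0 (1 points).
Total affine count: 19.
Full point count |E(F_13)| = 19 + 1 = 20.
Hasse bound: |20 − (13+1)| = |6| = 6 ≤ 2√13 ≈ 7.2111 ✓.


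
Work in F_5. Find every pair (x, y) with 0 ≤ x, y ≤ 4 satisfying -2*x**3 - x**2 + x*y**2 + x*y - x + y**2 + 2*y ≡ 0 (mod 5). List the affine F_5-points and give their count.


Affine F_5-points: {(0, 0), (0, 3), (1, 2), (1, 4), (2, 1), (3, 2), (3, 3), (4, 3)}; count = 8.

For each of the 25 pairs (x, y) ∈ F_5², evaluate f(x, y) mod 5. Record the zeros.
  x = 0: [0↦0, 1↦3, 2↦3, 3↦0, 4↦4]  zeros at y ∈ {0, 3}
  x = 1: [0↦1, 1↦1, 2↦0, 3↦3, 4↦0]  zeros at y ∈ {2, 4}
  x = 2: [0↦3, 1↦0, 2↦3, 3↦2, 4↦2]  zeros at y ∈ {1}
  x = 3: [0↦4, 1↦3, 2↦0, 3↦0, 4↦3]  zeros at y ∈ {2, 3}
  x = 4: [0↦2, 1↦3, 2↦4, 3↦0, 4↦1]  zeros at y ∈ {3}
Collecting zeros: affine points = {(0, 0), (0, 3), (1, 2), (1, 4), (2, 1), (3, 2), (3, 3), (4, 3)}.
Total count |C(F_5)_aff| = 8.


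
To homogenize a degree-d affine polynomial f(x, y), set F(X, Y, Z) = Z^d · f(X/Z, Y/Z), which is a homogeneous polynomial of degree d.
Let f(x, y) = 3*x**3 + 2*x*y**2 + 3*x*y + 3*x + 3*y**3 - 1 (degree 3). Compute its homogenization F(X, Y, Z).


F(X, Y, Z) = 3*X**3 + 2*X*Y**2 + 3*X*Y*Z + 3*X*Z**2 + 3*Y**3 - Z**3

deg(f) = 3.
Substitute x = X/Z, y = Y/Z into f, then multiply by Z^3.
  monomial 3·x^3·y^0 ↦ 3·X^3·Y^0·Z^0.
  monomial 2·x^1·y^2 ↦ 2·X^1·Y^2·Z^0.
  monomial 3·x^1·y^1 ↦ 3·X^1·Y^1·Z^1.
  monomial 3·x^1·y^0 ↦ 3·X^1·Y^0·Z^2.
  monomial 3·x^0·y^3 ↦ 3·X^0·Y^3·Z^0.
  monomial -1·x^0·y^0 ↦ -1·X^0·Y^0·Z^3.
Collecting: F(X, Y, Z) = 3*X**3 + 2*X*Y**2 + 3*X*Y*Z + 3*X*Z**2 + 3*Y**3 - Z**3.


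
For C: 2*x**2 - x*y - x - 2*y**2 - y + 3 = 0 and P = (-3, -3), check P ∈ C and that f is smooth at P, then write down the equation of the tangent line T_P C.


Tangent line at P: -10*x + 14*y + 12 = 0.

Step 1: f(-3, -3) = 0, so P lies on C.
Step 2: partial derivatives
  f_x(x, y) = 4*x - y - 1, f_y(x, y) = -x - 4*y - 1.
  f_x(P) = -10, f_y(P) = 14 (gradient nonzero, so P is smooth).
Step 3: tangent line at P: -10·(x − -3) + 14·(y − -3) = 0.
Expanding: -10*x + 14*y + 12 = 0.


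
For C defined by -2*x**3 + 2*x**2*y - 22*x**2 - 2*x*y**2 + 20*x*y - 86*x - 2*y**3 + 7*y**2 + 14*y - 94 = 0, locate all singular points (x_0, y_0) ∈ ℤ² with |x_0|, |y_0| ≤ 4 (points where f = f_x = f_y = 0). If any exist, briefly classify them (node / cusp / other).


Singular points: {(-3, 2)}; classification: cusp.

Compute partial derivatives:
  f_x = -6*x**2 + 4*x*y - 44*x - 2*y**2 + 20*y - 86.
  f_y = 2*x**2 - 4*x*y + 20*x - 6*y**2 + 14*y + 14.
Scan x_0 ∈ {−4, ..., 4}. For each x_0, f_y(x_0, y) is a polynomial in y; find its integer roots y ∈ {−4, ..., 4}, then test f_x and f at those candidates.
  x = -4: f_y(-4, y) = -6*y**2 + 30*y - 34; no integer root y with |y| ≤ 4.
  x = -3: f_y(-3, y) = -6*y**2 + 26*y - 28; vanishes at y ∈ {2}. (-3, 2): f_x = 0, f = 0 — SINGULAR.
  x = -2: f_y(-2, y) = -6*y**2 + 22*y - 18; no integer root y with |y| ≤ 4.
  x = -1: f_y(-1, y) = -6*y**2 + 18*y - 4; no integer root y with |y| ≤ 4.
  x = 0: f_y(0, y) = -6*y**2 + 14*y + 14; no integer root y with |y| ≤ 4.
  x = 1: f_y(1, y) = -6*y**2 + 10*y + 36; no integer root y with |y| ≤ 4.
  x = 2: f_y(2, y) = -6*y**2 + 6*y + 62; no integer root y with |y| ≤ 4.
  x = 3: f_y(3, y) = -6*y**2 + 2*y + 92; no integer root y with |y| ≤ 4.
  x = 4: f_y(4, y) = -6*y**2 - 2*y + 126; no integer root y with |y| ≤ 4.
Only singular point on the grid: (-3, 2).
Classify: substitute x = -3 + u, y = 2 + v and expand: f = -2*u**3 + 2*u**2*v - 2*u*v**2 - 2*v**3 + v**2.
No constant or linear terms (consistent with a singular point). Quadratic part: v**2. Cubic part: -2*u**3 + 2*u**2*v - 2*u*v**2 - 2*v**3.
The quadratic part v**2 is a perfect square, so there is a single (double) tangent line v = 0, i.e. y = 2. Restricting the cubic part to that line (v = 0) leaves -2*u**3 ≠ 0, so f is not divisible by v and the branch is v² ≈ 2*u**3 to lowest order — this is a cusp.
Classification: cusp.


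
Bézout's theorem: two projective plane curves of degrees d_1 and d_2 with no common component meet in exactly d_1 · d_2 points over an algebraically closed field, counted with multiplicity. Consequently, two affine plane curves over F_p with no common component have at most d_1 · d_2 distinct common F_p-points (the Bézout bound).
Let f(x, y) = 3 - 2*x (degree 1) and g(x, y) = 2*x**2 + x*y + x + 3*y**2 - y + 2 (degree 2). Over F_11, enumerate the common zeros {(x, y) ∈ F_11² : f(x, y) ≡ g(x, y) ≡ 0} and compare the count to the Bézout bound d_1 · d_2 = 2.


Common zeros: ∅; count = 0; Bézout bound = 2.

deg(f) = 1, deg(g) = 2, so Bézout bound = 2.
Scan x ∈ F_11. For each x, list the y ∈ F_11 with f(x, y) ≡ 0 and those with g(x, y) ≡ 0 (mod 11); the common zeros in that column are the intersection.
  x = 0: f ≡ 0 at y ∈ ∅; g ≡ 0 at y ∈ ∅; common: ∅.
  x = 1: f ≡ 0 at y ∈ ∅; g ≡ 0 at y ∈ ∅; common: ∅.
  x = 2: f ≡ 0 at y ∈ ∅; g ≡ 0 at y ∈ {9}; common: ∅.
  x = 3: f ≡ 0 at y ∈ ∅; g ≡ 0 at y ∈ {6, 8}; common: ∅.
  x = 4: f ≡ 0 at y ∈ ∅; g ≡ 0 at y ∈ {1, 9}; common: ∅.
  x = 5: f ≡ 0 at y ∈ ∅; g ≡ 0 at y ∈ {2, 4}; common: ∅.
  x = 6: f ≡ 0 at y ∈ ∅; g ≡ 0 at y ∈ {1}; common: ∅.
  x = 7: f ≡ 0 at y ∈ {0, 1, 2, 3, 4, 5, 6, 7, 8, 9, 10}; g ≡ 0 at y ∈ ∅; common: ∅.
  x = 8: f ≡ 0 at y ∈ ∅; g ≡ 0 at y ∈ ∅; common: ∅.
  x = 9: f ≡ 0 at y ∈ ∅; g ≡ 0 at y ∈ {4, 8}; common: ∅.
  x = 10: f ≡ 0 at y ∈ ∅; g ≡ 0 at y ∈ {2, 6}; common: ∅.
Collecting: common zeros = ∅, so the count is 0.
Comparison with the Bézout bound: 0 ≤ 2 = deg(f)·deg(g), as expected for curves with no common component (the affine F_11-count falls short of the bound because intersections may lie at infinity, over extension fields, or carry multiplicity).


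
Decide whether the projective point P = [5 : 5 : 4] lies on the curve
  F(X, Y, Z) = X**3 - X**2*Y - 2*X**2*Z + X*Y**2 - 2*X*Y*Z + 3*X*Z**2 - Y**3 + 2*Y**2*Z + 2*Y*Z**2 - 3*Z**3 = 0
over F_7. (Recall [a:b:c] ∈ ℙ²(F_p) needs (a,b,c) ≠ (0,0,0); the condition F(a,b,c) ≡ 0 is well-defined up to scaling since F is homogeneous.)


F(5,5,4) ≡ 1 (mod 7); P is NOT on the curve.

Evaluate F(5, 5, 4) term-by-term (mod 7).
  X**3 ↦ 1·125·1·1 = 125
  -X**2*Y ↦ -1·25·5·1 = -125
  -2*X**2*Z ↦ -2·25·1·4 = -200
  X*Y**2 ↦ 1·5·25·1 = 125
  -2*X*Y*Z ↦ -2·5·5·4 = -200
  3*X*Z**2 ↦ 3·5·1·16 = 240
  -Y**3 ↦ -1·1·125·1 = -125
  2*Y**2*Z ↦ 2·1·25·4 = 200
  2*Y*Z**2 ↦ 2·1·5·16 = 160
  -3*Z**3 ↦ -3·1·1·64 = -192
Sum: F(5, 5, 4) = (125) + (-125) + (-200) + (125) + (-200) + (240) + (-125) + (200) + (160) + (-192) = 8.
Reducing mod 7: 8 ≡ 1 (mod 7).
Since F(a, b, c) ≡ 1 ≠ 0 (mod 7), P does NOT lie on the curve.


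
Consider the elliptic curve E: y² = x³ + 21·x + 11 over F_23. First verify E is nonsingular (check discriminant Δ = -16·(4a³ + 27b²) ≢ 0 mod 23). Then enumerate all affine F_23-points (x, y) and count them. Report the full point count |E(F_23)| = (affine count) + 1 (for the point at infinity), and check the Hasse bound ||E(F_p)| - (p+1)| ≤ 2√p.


Affine points = {(3, 3), (3, 20), (6, 10), (6, 13), (7, 8), (7, 15), (8, 1), (8, 22), (9, 3), (9, 20), (10, 5), (10, 18), (11, 3), (11, 20), (12, 6), (12, 17), (14, 6), (14, 17), (16, 2), (16, 21), (19, 1), (19, 22), (20, 6), (20, 17), (22, 9), (22, 14)}; affine count = 26; |E(F_23)| = 27.

Discriminant check: Δ ∝ 4a³ + 27b² = 4·21³ + 27·11² = 4·9261 + 27·121 ≡ 15 (mod 23). Nonzero ⇒ E is nonsingular.
For each x ∈ F_23, compute rhs = x³ + 21·x + 11 mod 23, then count y ∈ F_23 with y² ≡ rhs.
  x = 0: rhs = 11, matching y values: none (0 points).
  x = 1: rhs = 10, matching y values: none (0 points).
  x = 2: rhs = 15, matching y values: none (0 points).
  x = 3: rhs = 9, matching y values: 3, 20 (2 points).
  x = 4: rhs = 21, matching y values: none (0 points).
  x = 5: rhs = 11, matching y values: none (0 points).
  x = 6: rhs = 8, matching y values: 10, 13 (2 points).
  x = 7: rhs = 18, matching y values: 8, 15 (2 points).
  x = 8: rhs = 1, matching y values: 1, 22 (2 points).
  x = 9: rhs = 9, matching y values: 3, 20 (2 points).
  x = 10: rhs = 2, matching y values: 5, 18 (2 points).
  x = 11: rhs = 9, matching y values: 3, 20 (2 points).
  x = 12: rhs = 13, matching y values: 6, 17 (2 points).
  x = 13: rhs = 20, matching y values: none (0 points).
  x = 14: rhs = 13, matching y values: 6, 17 (2 points).
  x = 15: rhs = 21, matching y values: none (0 points).
  x = 16: rhs = 4, matching y values: 2, 21 (2 points).
  x = 17: rhs = 14, matching y values: none (0 points).
  x = 18: rhs = 11, matching y values: none (0 points).
  x = 19: rhs = 1, matching y values: 1, 22 (2 points).
  x = 20: rhs = 13, matching y values: 6, 17 (2 points).
  x = 21: rhs = 7, matching y values: none (0 points).
  x = 22: rhs = 12, matching y values: 9, 14 (2 points).
Total affine count: 26.
Full point count |E(F_23)| = 26 + 1 = 27.
Hasse bound: |27 − (23+1)| = |3| = 3 ≤ 2√23 ≈ 9.5917 ✓.


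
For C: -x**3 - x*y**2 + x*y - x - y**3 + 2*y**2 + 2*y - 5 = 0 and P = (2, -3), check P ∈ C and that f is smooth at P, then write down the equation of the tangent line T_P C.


Tangent line at P: -25*x - 23*y - 19 = 0.

Step 1: f(2, -3) = 0, so P lies on C.
Step 2: partial derivatives
  f_x(x, y) = -3*x**2 - y**2 + y - 1, f_y(x, y) = -2*x*y + x - 3*y**2 + 4*y + 2.
  f_x(P) = -25, f_y(P) = -23 (gradient nonzero, so P is smooth).
Step 3: tangent line at P: -25·(x − 2) + -23·(y − -3) = 0.
Expanding: -25*x - 23*y - 19 = 0.


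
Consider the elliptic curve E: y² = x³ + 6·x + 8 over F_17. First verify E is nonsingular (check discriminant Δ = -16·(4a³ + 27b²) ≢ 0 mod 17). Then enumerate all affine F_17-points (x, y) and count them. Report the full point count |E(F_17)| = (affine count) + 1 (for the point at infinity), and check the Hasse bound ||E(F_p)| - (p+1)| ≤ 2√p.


Affine points = {(0, 5), (0, 12), (1, 7), (1, 10), (3, 6), (3, 11), (7, 6), (7, 11), (9, 3), (9, 14), (16, 1), (16, 16)}; affine count = 12; |E(F_17)| = 13.

Discriminant check: Δ ∝ 4a³ + 27b² = 4·6³ + 27·8² = 4·216 + 27·64 ≡ 8 (mod 17). Nonzero ⇒ E is nonsingular.
For each x ∈ F_17, compute rhs = x³ + 6·x + 8 mod 17, then count y ∈ F_17 with y² ≡ rhs.
  x = 0: rhs = 8, matching y values: 5, 12 (2 points).
  x = 1: rhs = 15, matching y values: 7, 10 (2 points).
  x = 2: rhs = 11, matching y values: none (0 points).
  x = 3: rhs = 2, matching y values: 6, 11 (2 points).
  x = 4: rhs = 11, matching y values: none (0 points).
  x = 5: rhs = 10, matching y values: none (0 points).
  x = 6: rhs = 5, matching y values: none (0 points).
  x = 7: rhs = 2, matching y values: 6, 11 (2 points).
  x = 8: rhs = 7, matching y values: none (0 points).
  x = 9: rhs = 9, matching y values: 3, 14 (2 points).
  x = 10: rhs = 14, matching y values: none (0 points).
  x = 11: rhs = 11, matching y values: none (0 points).
  x = 12: rhs = 6, matching y values: none (0 points).
  x = 13: rhs = 5, matching y values: none (0 points).
  x = 14: rhs = 14, matching y values: none (0 points).
  x = 15: rhs = 5, matching y values: none (0 points).
  x = 16: rhs = 1, matching y values: 1, 16 (2 points).
Total affine count: 12.
Full point count |E(F_17)| = 12 + 1 = 13.
Hasse bound: |13 − (17+1)| = |-5| = 5 ≤ 2√17 ≈ 8.2462 ✓.


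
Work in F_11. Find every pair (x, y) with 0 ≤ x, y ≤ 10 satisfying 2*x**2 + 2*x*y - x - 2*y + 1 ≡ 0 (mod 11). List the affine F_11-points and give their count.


Affine F_11-points: {(0, 6), (2, 2), (3, 7), (4, 8), (5, 8), (6, 1), (7, 7), (8, 0), (9, 0), (10, 1)}; count = 10.

For each of the 121 pairs (x, y) ∈ F_11², evaluate f(x, y) mod 11. Record the zeros.
  x = 0: [0↦1, 1↦10, 2↦8, 3↦6, 4↦4, 5↦2, 6↦0, 7↦9, 8↦7, 9↦5, 10↦3]  zeros at y ∈ {6}
  x = 1: [0↦2, 1↦2, 2↦2, 3↦2, 4↦2, 5↦2, 6↦2, 7↦2, 8↦2, 9↦2, 10↦2]  zeros at y ∈ ∅
  x = 2: [0↦7, 1↦9, 2↦0, 3↦2, 4↦4, 5↦6, 6↦8, 7↦10, 8↦1, 9↦3, 10↦5]  zeros at y ∈ {2}
  x = 3: [0↦5, 1↦9, 2↦2, 3↦6, 4↦10, 5↦3, 6↦7, 7↦0, 8↦4, 9↦8, 10↦1]  zeros at y ∈ {7}
  x = 4: [0↦7, 1↦2, 2↦8, 3↦3, 4↦9, 5↦4, 6↦10, 7↦5, 8↦0, 9↦6, 10↦1]  zeros at y ∈ {8}
  x = 5: [0↦2, 1↦10, 2↦7, 3↦4, 4↦1, 5↦9, 6↦6, 7↦3, 8↦0, 9↦8, 10↦5]  zeros at y ∈ {8}
  x = 6: [0↦1, 1↦0, 2↦10, 3↦9, 4↦8, 5↦7, 6↦6, 7↦5, 8↦4, 9↦3, 10↦2]  zeros at y ∈ {1}
  x = 7: [0↦4, 1↦5, 2↦6, 3↦7, 4↦8, 5↦9, 6↦10, 7↦0, 8↦1, 9↦2, 10↦3]  zeros at y ∈ {7}
  x = 8: [0↦0, 1↦3, 2↦6, 3↦9, 4↦1, 5↦4, 6↦7, 7↦10, 8↦2, 9↦5, 10↦8]  zeros at y ∈ {0}
  x = 9: [0↦0, 1↦5, 2↦10, 3↦4, 4↦9, 5↦3, 6↦8, 7↦2, 8↦7, 9↦1, 10↦6]  zeros at y ∈ {0}
  x = 10: [0↦4, 1↦0, 2↦7, 3↦3, 4↦10, 5↦6, 6↦2, 7↦9, 8↦5, 9↦1, 10↦8]  zeros at y ∈ {1}
Collecting zeros: affine points = {(0, 6), (2, 2), (3, 7), (4, 8), (5, 8), (6, 1), (7, 7), (8, 0), (9, 0), (10, 1)}.
Total count |C(F_11)_aff| = 10.


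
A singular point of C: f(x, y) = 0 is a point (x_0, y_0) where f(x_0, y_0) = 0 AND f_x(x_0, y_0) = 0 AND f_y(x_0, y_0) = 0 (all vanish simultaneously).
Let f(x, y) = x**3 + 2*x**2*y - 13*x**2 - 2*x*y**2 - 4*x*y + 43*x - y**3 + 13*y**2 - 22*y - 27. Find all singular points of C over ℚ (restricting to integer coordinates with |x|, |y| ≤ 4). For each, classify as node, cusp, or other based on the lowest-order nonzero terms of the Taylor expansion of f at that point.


Singular points: {(3, 2)}; classification: cusp.

Compute partial derivatives:
  f_x = 3*x**2 + 4*x*y - 26*x - 2*y**2 - 4*y + 43.
  f_y = 2*x**2 - 4*x*y - 4*x - 3*y**2 + 26*y - 22.
Scan x_0 ∈ {−4, ..., 4}. For each x_0, f_y(x_0, y) is a polynomial in y; find its integer roots y ∈ {−4, ..., 4}, then test f_x and f at those candidates.
  x = -4: f_y(-4, y) = -3*y**2 + 42*y + 26; no integer root y with |y| ≤ 4.
  x = -3: f_y(-3, y) = -3*y**2 + 38*y + 8; no integer root y with |y| ≤ 4.
  x = -2: f_y(-2, y) = -3*y**2 + 34*y - 6; no integer root y with |y| ≤ 4.
  x = -1: f_y(-1, y) = -3*y**2 + 30*y - 16; no integer root y with |y| ≤ 4.
  x = 0: f_y(0, y) = -3*y**2 + 26*y - 22; no integer root y with |y| ≤ 4.
  x = 1: f_y(1, y) = -3*y**2 + 22*y - 24; no integer root y with |y| ≤ 4.
  x = 2: f_y(2, y) = -3*y**2 + 18*y - 22; no integer root y with |y| ≤ 4.
  x = 3: f_y(3, y) = -3*y**2 + 14*y - 16; vanishes at y ∈ {2}. (3, 2): f_x = 0, f = 0 — SINGULAR.
  x = 4: f_y(4, y) = -3*y**2 + 10*y - 6; no integer root y with |y| ≤ 4.
Only singular point on the grid: (3, 2).
Classify: substitute x = 3 + u, y = 2 + v and expand: f = u**3 + 2*u**2*v - 2*u*v**2 - v**3 + v**2.
No constant or linear terms (consistent with a singular point). Quadratic part: v**2. Cubic part: u**3 + 2*u**2*v - 2*u*v**2 - v**3.
The quadratic part v**2 is a perfect square, so there is a single (double) tangent line v = 0, i.e. y = 2. Restricting the cubic part to that line (v = 0) leaves u**3 ≠ 0, so f is not divisible by v and the branch is v² ≈ -u**3 to lowest order — this is a cusp.
Classification: cusp.


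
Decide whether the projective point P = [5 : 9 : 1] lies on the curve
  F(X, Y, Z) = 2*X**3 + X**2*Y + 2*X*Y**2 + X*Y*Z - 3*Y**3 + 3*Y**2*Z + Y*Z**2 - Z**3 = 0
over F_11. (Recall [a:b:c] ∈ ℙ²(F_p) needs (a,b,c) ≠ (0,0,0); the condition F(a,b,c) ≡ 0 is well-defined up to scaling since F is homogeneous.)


F(5,9,1) ≡ 10 (mod 11); P is NOT on the curve.

Evaluate F(5, 9, 1) term-by-term (mod 11).
  2*X**3 ↦ 2·125·1·1 = 250
  X**2*Y ↦ 1·25·9·1 = 225
  2*X*Y**2 ↦ 2·5·81·1 = 810
  X*Y*Z ↦ 1·5·9·1 = 45
  -3*Y**3 ↦ -3·1·729·1 = -2187
  3*Y**2*Z ↦ 3·1·81·1 = 243
  Y*Z**2 ↦ 1·1·9·1 = 9
  -Z**3 ↦ -1·1·1·1 = -1
Sum: F(5, 9, 1) = (250) + (225) + (810) + (45) + (-2187) + (243) + (9) + (-1) = -606.
Reducing mod 11: -606 ≡ 10 (mod 11).
Since F(a, b, c) ≡ 10 ≠ 0 (mod 11), P does NOT lie on the curve.


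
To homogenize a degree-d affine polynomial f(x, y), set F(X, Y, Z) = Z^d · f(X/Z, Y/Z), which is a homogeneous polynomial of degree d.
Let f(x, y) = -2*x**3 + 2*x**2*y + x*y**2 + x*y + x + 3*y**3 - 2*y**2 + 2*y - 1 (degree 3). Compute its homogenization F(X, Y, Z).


F(X, Y, Z) = -2*X**3 + 2*X**2*Y + X*Y**2 + X*Y*Z + X*Z**2 + 3*Y**3 - 2*Y**2*Z + 2*Y*Z**2 - Z**3

deg(f) = 3.
Substitute x = X/Z, y = Y/Z into f, then multiply by Z^3.
  monomial -2·x^3·y^0 ↦ -2·X^3·Y^0·Z^0.
  monomial 2·x^2·y^1 ↦ 2·X^2·Y^1·Z^0.
  monomial 1·x^1·y^2 ↦ 1·X^1·Y^2·Z^0.
  monomial 1·x^1·y^1 ↦ 1·X^1·Y^1·Z^1.
  monomial 1·x^1·y^0 ↦ 1·X^1·Y^0·Z^2.
  monomial 3·x^0·y^3 ↦ 3·X^0·Y^3·Z^0.
  monomial -2·x^0·y^2 ↦ -2·X^0·Y^2·Z^1.
  monomial 2·x^0·y^1 ↦ 2·X^0·Y^1·Z^2.
  monomial -1·x^0·y^0 ↦ -1·X^0·Y^0·Z^3.
Collecting: F(X, Y, Z) = -2*X**3 + 2*X**2*Y + X*Y**2 + X*Y*Z + X*Z**2 + 3*Y**3 - 2*Y**2*Z + 2*Y*Z**2 - Z**3.


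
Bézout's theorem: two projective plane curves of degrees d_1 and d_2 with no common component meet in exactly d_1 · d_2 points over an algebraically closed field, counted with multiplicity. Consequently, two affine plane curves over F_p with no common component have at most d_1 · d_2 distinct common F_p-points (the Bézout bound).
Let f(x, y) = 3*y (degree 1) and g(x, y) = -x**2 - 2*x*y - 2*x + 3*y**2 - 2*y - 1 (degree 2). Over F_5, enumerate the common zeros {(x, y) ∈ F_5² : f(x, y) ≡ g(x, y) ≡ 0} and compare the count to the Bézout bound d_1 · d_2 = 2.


Common zeros: {(4, 0)}; count = 1; Bézout bound = 2.

deg(f) = 1, deg(g) = 2, so Bézout bound = 2.
Scan x ∈ F_5. For each x, list the y ∈ F_5 with f(x, y) ≡ 0 and those with g(x, y) ≡ 0 (mod 5); the common zeros in that column are the intersection.
  x = 0: f ≡ 0 at y ∈ {0}; g ≡ 0 at y ∈ {1, 3}; common: ∅.
  x = 1: f ≡ 0 at y ∈ {0}; g ≡ 0 at y ∈ {1, 2}; common: ∅.
  x = 2: f ≡ 0 at y ∈ {0}; g ≡ 0 at y ∈ {3, 4}; common: ∅.
  x = 3: f ≡ 0 at y ∈ {0}; g ≡ 0 at y ∈ {2, 4}; common: ∅.
  x = 4: f ≡ 0 at y ∈ {0}; g ≡ 0 at y ∈ {0}; common: {0}.
Collecting: common zeros = {(4, 0)}, so the count is 1.
Comparison with the Bézout bound: 1 ≤ 2 = deg(f)·deg(g), as expected for curves with no common component (the affine F_5-count falls short of the bound because intersections may lie at infinity, over extension fields, or carry multiplicity).


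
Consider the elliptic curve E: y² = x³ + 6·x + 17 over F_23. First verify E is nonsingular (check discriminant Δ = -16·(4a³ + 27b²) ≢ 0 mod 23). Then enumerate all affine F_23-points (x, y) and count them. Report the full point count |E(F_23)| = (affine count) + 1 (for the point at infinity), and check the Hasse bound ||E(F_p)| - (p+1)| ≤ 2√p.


Affine points = {(1, 1), (1, 22), (3, 4), (3, 19), (4, 6), (4, 17), (6, 4), (6, 19), (8, 5), (8, 18), (9, 8), (9, 15), (12, 0), (14, 4), (14, 19), (15, 3), (15, 20), (16, 0), (17, 8), (17, 15), (18, 0), (20, 8), (20, 15)}; affine count = 23; |E(F_23)| = 24.

Discriminant check: Δ ∝ 4a³ + 27b² = 4·6³ + 27·17² = 4·216 + 27·289 ≡ 19 (mod 23). Nonzero ⇒ E is nonsingular.
For each x ∈ F_23, compute rhs = x³ + 6·x + 17 mod 23, then count y ∈ F_23 with y² ≡ rhs.
  x = 0: rhs = 17, matching y values: none (0 points).
  x = 1: rhs = 1, matching y values: 1, 22 (2 points).
  x = 2: rhs = 14, matching y values: none (0 points).
  x = 3: rhs = 16, matching y values: 4, 19 (2 points).
  x = 4: rhs = 13, matching y values: 6, 17 (2 points).
  x = 5: rhs = 11, matching y values: none (0 points).
  x = 6: rhs = 16, matching y values: 4, 19 (2 points).
  x = 7: rhs = 11, matching y values: none (0 points).
  x = 8: rhs = 2, matching y values: 5, 18 (2 points).
  x = 9: rhs = 18, matching y values: 8, 15 (2 points).
  x = 10: rhs = 19, matching y values: none (0 points).
  x = 11: rhs = 11, matching y values: none (0 points).
  x = 12: rhs = 0, matching y values: 0 (1 points).
  x = 13: rhs = 15, matching y values: none (0 points).
  x = 14: rhs = 16, matching y values: 4, 19 (2 points).
  x = 15: rhs = 9, matching y values: 3, 20 (2 points).
  x = 16: rhs = 0, matching y values: 0 (1 points).
  x = 17: rhs = 18, matching y values: 8, 15 (2 points).
  x = 18: rhs = 0, matching y values: 0 (1 points).
  x = 19: rhs = 21, matching y values: none (0 points).
  x = 20: rhs = 18, matching y values: 8, 15 (2 points).
  x = 21: rhs = 20, matching y values: none (0 points).
  x = 22: rhs = 10, matching y values: none (0 points).
Total affine count: 23.
Full point count |E(F_23)| = 23 + 1 = 24.
Hasse bound: |24 − (23+1)| = |0| = 0 ≤ 2√23 ≈ 9.5917 ✓.


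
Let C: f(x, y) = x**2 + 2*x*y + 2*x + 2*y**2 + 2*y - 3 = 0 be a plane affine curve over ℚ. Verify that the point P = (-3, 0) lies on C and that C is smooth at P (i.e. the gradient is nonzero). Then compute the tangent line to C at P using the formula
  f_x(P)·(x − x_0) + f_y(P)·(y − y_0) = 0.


Tangent line at P: -4*x - 4*y - 12 = 0.

Step 1: f(-3, 0) = 0, so P lies on C.
Step 2: partial derivatives
  f_x(x, y) = 2*x + 2*y + 2, f_y(x, y) = 2*x + 4*y + 2.
  f_x(P) = -4, f_y(P) = -4 (gradient nonzero, so P is smooth).
Step 3: tangent line at P: -4·(x − -3) + -4·(y − 0) = 0.
Expanding: -4*x - 4*y - 12 = 0.


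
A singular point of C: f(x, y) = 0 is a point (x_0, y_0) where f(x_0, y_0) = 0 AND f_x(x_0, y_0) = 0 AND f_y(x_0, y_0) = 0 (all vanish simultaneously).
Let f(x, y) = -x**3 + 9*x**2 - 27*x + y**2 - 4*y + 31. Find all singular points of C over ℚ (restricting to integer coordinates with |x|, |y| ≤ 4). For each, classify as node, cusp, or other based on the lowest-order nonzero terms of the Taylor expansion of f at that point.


Singular points: {(3, 2)}; classification: cusp.

Compute partial derivatives:
  f_x = -3*x**2 + 18*x - 27.
  f_y = 2*y - 4.
Scan x_0 ∈ {−4, ..., 4}. For each x_0, f_y(x_0, y) is a polynomial in y; find its integer roots y ∈ {−4, ..., 4}, then test f_x and f at those candidates.
  x = -4: f_y(-4, y) = 2*y - 4; vanishes at y ∈ {2}. (-4, 2): f_x = -147 ≠ 0.
  x = -3: f_y(-3, y) = 2*y - 4; vanishes at y ∈ {2}. (-3, 2): f_x = -108 ≠ 0.
  x = -2: f_y(-2, y) = 2*y - 4; vanishes at y ∈ {2}. (-2, 2): f_x = -75 ≠ 0.
  x = -1: f_y(-1, y) = 2*y - 4; vanishes at y ∈ {2}. (-1, 2): f_x = -48 ≠ 0.
  x = 0: f_y(0, y) = 2*y - 4; vanishes at y ∈ {2}. (0, 2): f_x = -27 ≠ 0.
  x = 1: f_y(1, y) = 2*y - 4; vanishes at y ∈ {2}. (1, 2): f_x = -12 ≠ 0.
  x = 2: f_y(2, y) = 2*y - 4; vanishes at y ∈ {2}. (2, 2): f_x = -3 ≠ 0.
  x = 3: f_y(3, y) = 2*y - 4; vanishes at y ∈ {2}. (3, 2): f_x = 0, f = 0 — SINGULAR.
  x = 4: f_y(4, y) = 2*y - 4; vanishes at y ∈ {2}. (4, 2): f_x = -3 ≠ 0.
Only singular point on the grid: (3, 2).
Classify: substitute x = 3 + u, y = 2 + v and expand: f = -u**3 + v**2.
No constant or linear terms (consistent with a singular point). Quadratic part: v**2. Cubic part: -u**3.
The quadratic part v**2 is a perfect square, so there is a single (double) tangent line v = 0, i.e. y = 2. Restricting the cubic part to that line (v = 0) leaves -u**3 ≠ 0, so f is not divisible by v and the branch is v² ≈ u**3 to lowest order — this is a cusp.
Classification: cusp.
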